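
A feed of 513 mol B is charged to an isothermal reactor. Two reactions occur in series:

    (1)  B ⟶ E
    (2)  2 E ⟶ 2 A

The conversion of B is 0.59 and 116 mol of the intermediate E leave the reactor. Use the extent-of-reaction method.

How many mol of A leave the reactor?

Conversion of B: B consumed = 1ξ₁ = 0.59 × 513 → ξ₁ = 302.7 mol.
E balance: n_E = 0 + 1ξ₁ − 2ξ₂ = 116 → ξ₂ = (1·302.7 − 116)/2 = 93.33 mol.
Outlet amounts (n = n₀ + Σ ν·ξ):
  B: 513 − 1(302.7) = 210.3
  E: 0 + 1(302.7) − 2(93.33) = 116
  A: 0 + 2(93.33) = 186.7

187 mol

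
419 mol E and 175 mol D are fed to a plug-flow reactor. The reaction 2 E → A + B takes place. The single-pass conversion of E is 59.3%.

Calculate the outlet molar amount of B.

124 mol

E reacted = 0.593 × 419 = 248.5 mol; ν_E = −2, so ξ = 248.5/2 = 124.2 mol.
Outlet amounts (n = n₀ + ν ξ):
  E: 419 − 2(124.2) = 170.5
  A: 0 + 1(124.2) = 124.2
  B: 0 + 1(124.2) = 124.2
  D: 175 (inert)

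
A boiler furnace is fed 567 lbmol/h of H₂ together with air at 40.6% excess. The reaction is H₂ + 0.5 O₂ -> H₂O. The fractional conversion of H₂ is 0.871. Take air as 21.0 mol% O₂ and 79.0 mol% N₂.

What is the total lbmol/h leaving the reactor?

2220 lbmol/h

Stoichiometric O₂ = 0.5 × 567 = 283.5 lbmol/h; O₂ fed = 283.5 × 1.406 = 398.6 lbmol/h.
N₂ fed = 398.6 × 79/21 = 1499 lbmol/h.
Fuel reacted = 0.871 × 567 → ξ = 493.9 lbmol/h.
Outlet (n = n₀ + ν ξ):
  H₂: 567 − 1(493.9) = 73.14
  O₂: 398.6 − 0.5(493.9) = 151.7
  N₂: 1499 (inert)
  H₂O: 0 + 1(493.9) = 493.9
Total out = 73.14 + 151.7 + 1499 + 493.9 = 2218 lbmol/h.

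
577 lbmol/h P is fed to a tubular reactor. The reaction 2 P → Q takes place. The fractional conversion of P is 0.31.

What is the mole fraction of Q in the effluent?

0.183

P reacted = 0.31 × 577 = 178.9 lbmol/h; ν_P = −2, so ξ = 178.9/2 = 89.44 lbmol/h.
Outlet amounts (n = n₀ + ν ξ):
  P: 577 − 2(89.44) = 398.1
  Q: 0 + 1(89.44) = 89.44
Total out = 487.6 lbmol/h; y_Q = 89.44 / 487.6 = 0.1834.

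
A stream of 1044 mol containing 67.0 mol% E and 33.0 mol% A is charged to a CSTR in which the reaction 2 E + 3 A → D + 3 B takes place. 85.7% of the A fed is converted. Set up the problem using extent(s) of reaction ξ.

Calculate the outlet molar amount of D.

A reacted = 0.857 × 344.5 = 295.3 mol; ν_A = −3, so ξ = 295.3/3 = 98.42 mol.
Outlet amounts (n = n₀ + ν ξ):
  E: 699.5 − 2(98.42) = 502.6
  A: 344.5 − 3(98.42) = 49.27
  D: 0 + 1(98.42) = 98.42
  B: 0 + 3(98.42) = 295.3

98.4 mol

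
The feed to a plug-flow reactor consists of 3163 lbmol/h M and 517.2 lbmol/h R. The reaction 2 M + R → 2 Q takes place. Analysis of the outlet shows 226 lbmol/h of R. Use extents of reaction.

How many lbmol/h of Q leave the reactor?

582 lbmol/h

For R: n = n₀ − 1ξ → 226 = 517.2 − 1ξ, giving ξ = 291.2 lbmol/h.
Outlet amounts (n = n₀ + ν ξ):
  M: 3163 − 2(291.2) = 2581
  R: 517.2 − 1(291.2) = 226
  Q: 0 + 2(291.2) = 582.4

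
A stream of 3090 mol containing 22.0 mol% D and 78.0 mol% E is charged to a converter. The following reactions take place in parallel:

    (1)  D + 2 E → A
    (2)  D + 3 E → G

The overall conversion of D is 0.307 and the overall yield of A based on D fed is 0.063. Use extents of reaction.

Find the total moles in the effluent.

Yield of A: 1ξ₁ / 679.8 = 0.063 → ξ₁ = 42.83 mol.
Conversion of D: 1ξ₁ + 1ξ₂ = 0.307 × 679.8 = 208.7 → ξ₂ = 165.9 mol.
Outlet amounts (n = n₀ + Σ ν·ξ):
  D: 679.8 − 1(42.83) − 1(165.9) = 471.1
  E: 2410 − 2(42.83) − 3(165.9) = 1827
  A: 0 + 1(42.83) = 42.83
  G: 0 + 1(165.9) = 165.9
Total out = 471.1 + 1827 + 42.83 + 165.9 = 2507 mol.

2510 mol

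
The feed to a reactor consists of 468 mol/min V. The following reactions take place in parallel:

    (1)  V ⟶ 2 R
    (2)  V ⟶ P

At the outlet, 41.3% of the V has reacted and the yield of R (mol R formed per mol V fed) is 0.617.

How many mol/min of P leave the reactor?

48.9 mol/min

Yield of R: 2ξ₁ / 468 = 0.617 → ξ₁ = 144.4 mol/min.
Conversion of V: 1ξ₁ + 1ξ₂ = 0.413 × 468 = 193.3 → ξ₂ = 48.91 mol/min.
Outlet amounts (n = n₀ + Σ ν·ξ):
  V: 468 − 1(144.4) − 1(48.91) = 274.7
  R: 0 + 2(144.4) = 288.8
  P: 0 + 1(48.91) = 48.91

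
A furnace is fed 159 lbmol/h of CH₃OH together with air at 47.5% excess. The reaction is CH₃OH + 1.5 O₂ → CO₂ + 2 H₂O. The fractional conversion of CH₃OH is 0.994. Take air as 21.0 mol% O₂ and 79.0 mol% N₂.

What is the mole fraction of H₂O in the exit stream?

0.165

Stoichiometric O₂ = 1.5 × 159 = 238.5 lbmol/h; O₂ fed = 238.5 × 1.475 = 351.8 lbmol/h.
N₂ fed = 351.8 × 79/21 = 1323 lbmol/h.
Fuel reacted = 0.994 × 159 → ξ = 158 lbmol/h.
Outlet (n = n₀ + ν ξ):
  CH₃OH: 159 − 1(158) = 0.954
  O₂: 351.8 − 1.5(158) = 114.7
  N₂: 1323 (inert)
  CO₂: 0 + 1(158) = 158
  H₂O: 0 + 2(158) = 316.1
Total out = 1913 lbmol/h; y_H₂O = 316.1 / 1913 = 0.1652.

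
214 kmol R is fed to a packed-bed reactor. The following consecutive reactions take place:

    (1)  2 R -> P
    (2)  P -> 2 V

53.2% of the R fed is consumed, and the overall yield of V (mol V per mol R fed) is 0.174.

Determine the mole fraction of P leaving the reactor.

0.218

Conversion of R: R consumed = 2ξ₁ = 0.532 × 214 → ξ₁ = 56.92 kmol.
Yield of V: 2ξ₂ / 214 = 0.174 → ξ₂ = 18.62 kmol.
Outlet amounts (n = n₀ + Σ ν·ξ):
  R: 214 − 2(56.92) = 100.2
  P: 0 + 1(56.92) − 1(18.62) = 38.31
  V: 0 + 2(18.62) = 37.24
Total out = 175.7 kmol; y_P = 38.31 / 175.7 = 0.218.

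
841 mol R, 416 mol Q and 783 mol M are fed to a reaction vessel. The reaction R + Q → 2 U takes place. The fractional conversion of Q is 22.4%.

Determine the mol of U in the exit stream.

186 mol

Q reacted = 0.224 × 416 = 93.18 mol; ν_Q = −1, so ξ = 93.18/1 = 93.18 mol.
Outlet amounts (n = n₀ + ν ξ):
  R: 841 − 1(93.18) = 747.8
  Q: 416 − 1(93.18) = 322.8
  U: 0 + 2(93.18) = 186.4
  M: 783 (inert)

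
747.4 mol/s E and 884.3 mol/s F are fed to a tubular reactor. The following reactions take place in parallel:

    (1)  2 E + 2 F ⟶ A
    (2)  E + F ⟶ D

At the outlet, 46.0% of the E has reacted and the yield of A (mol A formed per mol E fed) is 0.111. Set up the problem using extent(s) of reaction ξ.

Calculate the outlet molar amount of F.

540 mol/s

Yield of A: 1ξ₁ / 747.4 = 0.111 → ξ₁ = 82.96 mol/s.
Conversion of E: 2ξ₁ + 1ξ₂ = 0.46 × 747.4 = 343.8 → ξ₂ = 177.9 mol/s.
Outlet amounts (n = n₀ + Σ ν·ξ):
  E: 747.4 − 2(82.96) − 1(177.9) = 403.6
  F: 884.3 − 2(82.96) − 1(177.9) = 540.5
  A: 0 + 1(82.96) = 82.96
  D: 0 + 1(177.9) = 177.9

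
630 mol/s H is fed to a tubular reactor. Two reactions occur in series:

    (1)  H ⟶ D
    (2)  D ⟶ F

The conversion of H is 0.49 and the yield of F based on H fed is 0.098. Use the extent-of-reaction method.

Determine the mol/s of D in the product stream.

247 mol/s

Conversion of H: H consumed = 1ξ₁ = 0.49 × 630 → ξ₁ = 308.7 mol/s.
Yield of F: 1ξ₂ / 630 = 0.098 → ξ₂ = 61.74 mol/s.
Outlet amounts (n = n₀ + Σ ν·ξ):
  H: 630 − 1(308.7) = 321.3
  D: 0 + 1(308.7) − 1(61.74) = 247
  F: 0 + 1(61.74) = 61.74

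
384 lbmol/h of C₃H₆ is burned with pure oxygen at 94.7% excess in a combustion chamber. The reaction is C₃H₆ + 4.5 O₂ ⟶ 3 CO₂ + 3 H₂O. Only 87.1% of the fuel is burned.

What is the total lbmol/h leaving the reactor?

3920 lbmol/h

Stoichiometric O₂ = 4.5 × 384 = 1728 lbmol/h; O₂ fed = 1728 × 1.947 = 3364 lbmol/h.
Fuel reacted = 0.871 × 384 → ξ = 334.5 lbmol/h.
Outlet (n = n₀ + ν ξ):
  C₃H₆: 384 − 1(334.5) = 49.54
  O₂: 3364 − 4.5(334.5) = 1859
  CO₂: 0 + 3(334.5) = 1003
  H₂O: 0 + 3(334.5) = 1003
Total out = 49.54 + 1859 + 1003 + 1003 = 3916 lbmol/h.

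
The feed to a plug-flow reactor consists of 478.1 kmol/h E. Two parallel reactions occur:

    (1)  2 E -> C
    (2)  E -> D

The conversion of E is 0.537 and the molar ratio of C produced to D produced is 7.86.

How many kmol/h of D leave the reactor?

Conversion of E: E consumed = 0.537 × 478.1 = 256.7 kmol/h = 2ξ₁ + 1ξ₂.
Selectivity: 1ξ₁ / (1ξ₂) = 7.86 → ξ₁ = 7.86 ξ₂.
Substitute: (2·7.86 + 1) ξ₂ = 256.7 → ξ₂ = 15.36 kmol/h, ξ₁ = 120.7 kmol/h.
Outlet amounts (n = n₀ + Σ ν·ξ):
  E: 478.1 − 2(120.7) − 1(15.36) = 221.4
  C: 0 + 1(120.7) = 120.7
  D: 0 + 1(15.36) = 15.36

15.4 kmol/h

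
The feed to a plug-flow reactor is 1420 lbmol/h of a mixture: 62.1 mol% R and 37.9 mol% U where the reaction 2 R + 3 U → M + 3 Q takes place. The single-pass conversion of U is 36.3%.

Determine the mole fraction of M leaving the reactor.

U reacted = 0.363 × 538.2 = 195.4 lbmol/h; ν_U = −3, so ξ = 195.4/3 = 65.12 lbmol/h.
Outlet amounts (n = n₀ + ν ξ):
  R: 881.8 − 2(65.12) = 751.6
  U: 538.2 − 3(65.12) = 342.8
  M: 0 + 1(65.12) = 65.12
  Q: 0 + 3(65.12) = 195.4
Total out = 1355 lbmol/h; y_M = 65.12 / 1355 = 0.04806.

0.0481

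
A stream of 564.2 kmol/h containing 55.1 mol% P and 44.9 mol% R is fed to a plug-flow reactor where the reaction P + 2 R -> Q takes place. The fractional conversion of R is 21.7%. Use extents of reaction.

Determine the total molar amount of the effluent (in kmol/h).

R reacted = 0.217 × 253.3 = 54.97 kmol/h; ν_R = −2, so ξ = 54.97/2 = 27.49 kmol/h.
Outlet amounts (n = n₀ + ν ξ):
  P: 310.9 − 1(27.49) = 283.4
  R: 253.3 − 2(27.49) = 198.4
  Q: 0 + 1(27.49) = 27.49
Total out = 283.4 + 198.4 + 27.49 = 509.2 kmol/h.

509 kmol/h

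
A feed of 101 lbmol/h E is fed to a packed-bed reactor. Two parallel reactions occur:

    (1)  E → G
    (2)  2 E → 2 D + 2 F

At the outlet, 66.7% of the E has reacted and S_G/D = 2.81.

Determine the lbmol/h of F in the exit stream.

17.7 lbmol/h

Conversion of E: E consumed = 0.667 × 101 = 67.37 lbmol/h = 1ξ₁ + 2ξ₂.
Selectivity: 1ξ₁ / (2ξ₂) = 2.81 → ξ₁ = 5.62 ξ₂.
Substitute: (1·5.62 + 2) ξ₂ = 67.37 → ξ₂ = 8.841 lbmol/h, ξ₁ = 49.69 lbmol/h.
Outlet amounts (n = n₀ + Σ ν·ξ):
  E: 101 − 1(49.69) − 2(8.841) = 33.63
  G: 0 + 1(49.69) = 49.69
  D: 0 + 2(8.841) = 17.68
  F: 0 + 2(8.841) = 17.68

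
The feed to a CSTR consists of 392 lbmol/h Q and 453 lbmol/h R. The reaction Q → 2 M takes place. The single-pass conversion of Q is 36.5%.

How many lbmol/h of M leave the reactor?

Q reacted = 0.365 × 392 = 143.1 lbmol/h; ν_Q = −1, so ξ = 143.1/1 = 143.1 lbmol/h.
Outlet amounts (n = n₀ + ν ξ):
  Q: 392 − 1(143.1) = 248.9
  M: 0 + 2(143.1) = 286.2
  R: 453 (inert)

286 lbmol/h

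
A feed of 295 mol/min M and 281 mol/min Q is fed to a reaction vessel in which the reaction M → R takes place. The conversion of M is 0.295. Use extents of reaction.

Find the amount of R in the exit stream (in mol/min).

M reacted = 0.295 × 295 = 87.02 mol/min; ν_M = −1, so ξ = 87.02/1 = 87.02 mol/min.
Outlet amounts (n = n₀ + ν ξ):
  M: 295 − 1(87.02) = 208
  R: 0 + 1(87.02) = 87.02
  Q: 281 (inert)

87 mol/min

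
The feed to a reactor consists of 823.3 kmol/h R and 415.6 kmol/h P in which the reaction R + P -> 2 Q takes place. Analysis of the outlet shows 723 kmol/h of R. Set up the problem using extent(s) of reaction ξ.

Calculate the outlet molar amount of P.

315 kmol/h

For R: n = n₀ − 1ξ → 723 = 823.3 − 1ξ, giving ξ = 100.3 kmol/h.
Outlet amounts (n = n₀ + ν ξ):
  R: 823.3 − 1(100.3) = 723
  P: 415.6 − 1(100.3) = 315.3
  Q: 0 + 2(100.3) = 200.6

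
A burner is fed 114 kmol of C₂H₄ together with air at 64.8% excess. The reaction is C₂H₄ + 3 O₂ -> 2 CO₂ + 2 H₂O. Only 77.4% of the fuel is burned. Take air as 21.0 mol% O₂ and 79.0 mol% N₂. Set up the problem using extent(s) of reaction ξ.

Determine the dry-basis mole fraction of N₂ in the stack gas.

Stoichiometric O₂ = 3 × 114 = 342 kmol; O₂ fed = 342 × 1.648 = 563.6 kmol.
N₂ fed = 563.6 × 79/21 = 2120 kmol.
Fuel reacted = 0.774 × 114 → ξ = 88.24 kmol.
Outlet (n = n₀ + ν ξ):
  C₂H₄: 114 − 1(88.24) = 25.76
  O₂: 563.6 − 3(88.24) = 298.9
  N₂: 2120 (inert)
  CO₂: 0 + 2(88.24) = 176.5
  H₂O: 0 + 2(88.24) = 176.5
Dry total = 2621 kmol; y_N₂ (dry) = 2120 / 2621 = 0.8088.

0.809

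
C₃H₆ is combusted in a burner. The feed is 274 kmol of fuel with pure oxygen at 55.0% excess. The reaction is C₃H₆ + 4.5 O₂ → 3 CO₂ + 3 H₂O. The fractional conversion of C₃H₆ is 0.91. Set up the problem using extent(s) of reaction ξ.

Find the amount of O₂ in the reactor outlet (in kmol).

789 kmol

Stoichiometric O₂ = 4.5 × 274 = 1233 kmol; O₂ fed = 1233 × 1.550 = 1911 kmol.
Fuel reacted = 0.91 × 274 → ξ = 249.3 kmol.
Outlet (n = n₀ + ν ξ):
  C₃H₆: 274 − 1(249.3) = 24.66
  O₂: 1911 − 4.5(249.3) = 789.1
  CO₂: 0 + 3(249.3) = 748
  H₂O: 0 + 3(249.3) = 748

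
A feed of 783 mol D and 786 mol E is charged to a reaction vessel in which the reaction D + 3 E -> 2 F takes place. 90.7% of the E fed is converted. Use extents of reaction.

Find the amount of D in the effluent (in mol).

E reacted = 0.907 × 786 = 712.9 mol; ν_E = −3, so ξ = 712.9/3 = 237.6 mol.
Outlet amounts (n = n₀ + ν ξ):
  D: 783 − 1(237.6) = 545.4
  E: 786 − 3(237.6) = 73.1
  F: 0 + 2(237.6) = 475.3

545 mol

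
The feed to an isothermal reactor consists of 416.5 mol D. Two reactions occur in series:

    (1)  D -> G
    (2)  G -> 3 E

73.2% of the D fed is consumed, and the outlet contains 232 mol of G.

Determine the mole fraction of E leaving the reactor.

0.389

Conversion of D: D consumed = 1ξ₁ = 0.732 × 416.5 → ξ₁ = 304.9 mol.
G balance: n_G = 0 + 1ξ₁ − 1ξ₂ = 232 → ξ₂ = (1·304.9 − 232)/1 = 72.88 mol.
Outlet amounts (n = n₀ + Σ ν·ξ):
  D: 416.5 − 1(304.9) = 111.6
  G: 0 + 1(304.9) − 1(72.88) = 232
  E: 0 + 3(72.88) = 218.6
Total out = 562.3 mol; y_E = 218.6 / 562.3 = 0.3889.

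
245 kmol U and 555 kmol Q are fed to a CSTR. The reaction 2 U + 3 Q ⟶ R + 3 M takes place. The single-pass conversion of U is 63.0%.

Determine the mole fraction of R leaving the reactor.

U reacted = 0.63 × 245 = 154.3 kmol; ν_U = −2, so ξ = 154.3/2 = 77.17 kmol.
Outlet amounts (n = n₀ + ν ξ):
  U: 245 − 2(77.17) = 90.65
  Q: 555 − 3(77.17) = 323.5
  R: 0 + 1(77.17) = 77.17
  M: 0 + 3(77.17) = 231.5
Total out = 722.8 kmol; y_R = 77.17 / 722.8 = 0.1068.

0.107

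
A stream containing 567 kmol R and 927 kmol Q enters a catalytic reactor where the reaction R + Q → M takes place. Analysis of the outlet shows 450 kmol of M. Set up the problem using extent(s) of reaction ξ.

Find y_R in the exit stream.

0.112

For M: n = n₀ + 1ξ → 450 = 0 + 1ξ, giving ξ = 450 kmol.
Outlet amounts (n = n₀ + ν ξ):
  R: 567 − 1(450) = 117
  Q: 927 − 1(450) = 477
  M: 0 + 1(450) = 450
Total out = 1044 kmol; y_R = 117 / 1044 = 0.1121.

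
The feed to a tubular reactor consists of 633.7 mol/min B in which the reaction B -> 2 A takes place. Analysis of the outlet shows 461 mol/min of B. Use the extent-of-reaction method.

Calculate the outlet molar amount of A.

345 mol/min

For B: n = n₀ − 1ξ → 461 = 633.7 − 1ξ, giving ξ = 172.7 mol/min.
Outlet amounts (n = n₀ + ν ξ):
  B: 633.7 − 1(172.7) = 461
  A: 0 + 2(172.7) = 345.4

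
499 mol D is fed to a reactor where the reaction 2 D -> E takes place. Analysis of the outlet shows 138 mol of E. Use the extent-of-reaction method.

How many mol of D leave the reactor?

For E: n = n₀ + 1ξ → 138 = 0 + 1ξ, giving ξ = 138 mol.
Outlet amounts (n = n₀ + ν ξ):
  D: 499 − 2(138) = 223
  E: 0 + 1(138) = 138

223 mol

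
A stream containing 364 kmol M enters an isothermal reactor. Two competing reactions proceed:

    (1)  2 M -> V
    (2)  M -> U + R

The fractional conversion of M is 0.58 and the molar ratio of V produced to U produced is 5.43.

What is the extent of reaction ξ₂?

ξ₂ = 17.8 kmol

Conversion of M: M consumed = 0.58 × 364 = 211.1 kmol = 2ξ₁ + 1ξ₂.
Selectivity: 1ξ₁ / (1ξ₂) = 5.43 → ξ₁ = 5.43 ξ₂.
Substitute: (2·5.43 + 1) ξ₂ = 211.1 → ξ₂ = 17.8 kmol, ξ₁ = 96.66 kmol.
Outlet amounts (n = n₀ + Σ ν·ξ):
  M: 364 − 2(96.66) − 1(17.8) = 152.9
  V: 0 + 1(96.66) = 96.66
  U: 0 + 1(17.8) = 17.8
  R: 0 + 1(17.8) = 17.8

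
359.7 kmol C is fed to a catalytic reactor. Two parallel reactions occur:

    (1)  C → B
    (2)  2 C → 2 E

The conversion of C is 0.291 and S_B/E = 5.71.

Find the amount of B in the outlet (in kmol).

89.1 kmol

Conversion of C: C consumed = 0.291 × 359.7 = 104.7 kmol = 1ξ₁ + 2ξ₂.
Selectivity: 1ξ₁ / (2ξ₂) = 5.71 → ξ₁ = 11.42 ξ₂.
Substitute: (1·11.42 + 2) ξ₂ = 104.7 → ξ₂ = 7.8 kmol, ξ₁ = 89.07 kmol.
Outlet amounts (n = n₀ + Σ ν·ξ):
  C: 359.7 − 1(89.07) − 2(7.8) = 255
  B: 0 + 1(89.07) = 89.07
  E: 0 + 2(7.8) = 15.6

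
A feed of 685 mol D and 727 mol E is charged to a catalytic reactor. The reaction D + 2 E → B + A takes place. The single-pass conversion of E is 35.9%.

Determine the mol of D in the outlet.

555 mol

E reacted = 0.359 × 727 = 261 mol; ν_E = −2, so ξ = 261/2 = 130.5 mol.
Outlet amounts (n = n₀ + ν ξ):
  D: 685 − 1(130.5) = 554.5
  E: 727 − 2(130.5) = 466
  B: 0 + 1(130.5) = 130.5
  A: 0 + 1(130.5) = 130.5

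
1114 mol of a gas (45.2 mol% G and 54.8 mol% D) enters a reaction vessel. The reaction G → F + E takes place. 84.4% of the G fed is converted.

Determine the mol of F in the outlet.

G reacted = 0.844 × 503.5 = 425 mol; ν_G = −1, so ξ = 425/1 = 425 mol.
Outlet amounts (n = n₀ + ν ξ):
  G: 503.5 − 1(425) = 78.55
  F: 0 + 1(425) = 425
  E: 0 + 1(425) = 425
  D: 610.5 (inert)

425 mol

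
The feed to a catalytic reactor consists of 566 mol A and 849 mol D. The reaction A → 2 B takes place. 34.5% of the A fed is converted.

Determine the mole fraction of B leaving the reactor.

0.243

A reacted = 0.345 × 566 = 195.3 mol; ν_A = −1, so ξ = 195.3/1 = 195.3 mol.
Outlet amounts (n = n₀ + ν ξ):
  A: 566 − 1(195.3) = 370.7
  B: 0 + 2(195.3) = 390.5
  D: 849 (inert)
Total out = 1610 mol; y_B = 390.5 / 1610 = 0.2425.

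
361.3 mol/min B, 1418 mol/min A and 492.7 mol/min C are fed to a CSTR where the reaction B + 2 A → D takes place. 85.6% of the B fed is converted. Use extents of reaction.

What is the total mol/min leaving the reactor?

B reacted = 0.856 × 361.3 = 309.3 mol/min; ν_B = −1, so ξ = 309.3/1 = 309.3 mol/min.
Outlet amounts (n = n₀ + ν ξ):
  B: 361.3 − 1(309.3) = 52.03
  A: 1418 − 2(309.3) = 799.5
  D: 0 + 1(309.3) = 309.3
  C: 492.7 (inert)
Total out = 52.03 + 799.5 + 309.3 + 492.7 = 1653 mol/min.

1650 mol/min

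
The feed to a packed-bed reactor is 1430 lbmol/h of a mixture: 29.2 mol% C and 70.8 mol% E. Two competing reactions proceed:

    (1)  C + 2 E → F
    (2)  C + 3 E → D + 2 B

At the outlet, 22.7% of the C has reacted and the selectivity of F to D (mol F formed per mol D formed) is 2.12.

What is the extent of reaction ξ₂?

Conversion of C: C consumed = 0.227 × 417.6 = 94.79 lbmol/h = 1ξ₁ + 1ξ₂.
Selectivity: 1ξ₁ / (1ξ₂) = 2.12 → ξ₁ = 2.12 ξ₂.
Substitute: (1·2.12 + 1) ξ₂ = 94.79 → ξ₂ = 30.38 lbmol/h, ξ₁ = 64.41 lbmol/h.
Outlet amounts (n = n₀ + Σ ν·ξ):
  C: 417.6 − 1(64.41) − 1(30.38) = 322.8
  E: 1012 − 2(64.41) − 3(30.38) = 792.5
  F: 0 + 1(64.41) = 64.41
  D: 0 + 1(30.38) = 30.38
  B: 0 + 2(30.38) = 60.76

ξ₂ = 30.4 lbmol/h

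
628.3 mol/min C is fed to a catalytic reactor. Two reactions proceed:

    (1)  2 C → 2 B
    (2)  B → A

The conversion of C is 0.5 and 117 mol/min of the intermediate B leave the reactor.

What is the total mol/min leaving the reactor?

Conversion of C: C consumed = 2ξ₁ = 0.5 × 628.3 → ξ₁ = 157.1 mol/min.
B balance: n_B = 0 + 2ξ₁ − 1ξ₂ = 117 → ξ₂ = (2·157.1 − 117)/1 = 197.1 mol/min.
Outlet amounts (n = n₀ + Σ ν·ξ):
  C: 628.3 − 2(157.1) = 314.1
  B: 0 + 2(157.1) − 1(197.1) = 117
  A: 0 + 1(197.1) = 197.1
Total out = 314.1 + 117 + 197.1 = 628.3 mol/min.

628 mol/min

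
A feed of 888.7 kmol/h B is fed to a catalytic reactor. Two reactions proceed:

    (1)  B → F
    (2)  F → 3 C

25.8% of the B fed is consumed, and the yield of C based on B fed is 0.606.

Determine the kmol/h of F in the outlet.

Conversion of B: B consumed = 1ξ₁ = 0.258 × 888.7 → ξ₁ = 229.3 kmol/h.
Yield of C: 3ξ₂ / 888.7 = 0.606 → ξ₂ = 179.5 kmol/h.
Outlet amounts (n = n₀ + Σ ν·ξ):
  B: 888.7 − 1(229.3) = 659.4
  F: 0 + 1(229.3) − 1(179.5) = 49.77
  C: 0 + 3(179.5) = 538.6

49.8 kmol/h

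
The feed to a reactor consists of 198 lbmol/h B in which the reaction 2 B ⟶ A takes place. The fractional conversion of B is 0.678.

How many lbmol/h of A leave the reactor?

B reacted = 0.678 × 198 = 134.2 lbmol/h; ν_B = −2, so ξ = 134.2/2 = 67.12 lbmol/h.
Outlet amounts (n = n₀ + ν ξ):
  B: 198 − 2(67.12) = 63.76
  A: 0 + 1(67.12) = 67.12

67.1 lbmol/h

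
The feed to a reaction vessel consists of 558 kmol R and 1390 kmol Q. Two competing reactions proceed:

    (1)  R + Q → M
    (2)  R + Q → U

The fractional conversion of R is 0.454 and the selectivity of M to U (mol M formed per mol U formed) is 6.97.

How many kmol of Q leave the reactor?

1140 kmol

Conversion of R: R consumed = 0.454 × 558 = 253.3 kmol = 1ξ₁ + 1ξ₂.
Selectivity: 1ξ₁ / (1ξ₂) = 6.97 → ξ₁ = 6.97 ξ₂.
Substitute: (1·6.97 + 1) ξ₂ = 253.3 → ξ₂ = 31.79 kmol, ξ₁ = 221.5 kmol.
Outlet amounts (n = n₀ + Σ ν·ξ):
  R: 558 − 1(221.5) − 1(31.79) = 304.7
  Q: 1390 − 1(221.5) − 1(31.79) = 1137
  M: 0 + 1(221.5) = 221.5
  U: 0 + 1(31.79) = 31.79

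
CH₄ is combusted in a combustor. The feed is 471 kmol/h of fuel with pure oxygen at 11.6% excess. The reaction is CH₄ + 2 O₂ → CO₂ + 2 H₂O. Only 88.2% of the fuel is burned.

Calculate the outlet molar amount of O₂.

220 kmol/h

Stoichiometric O₂ = 2 × 471 = 942 kmol/h; O₂ fed = 942 × 1.116 = 1051 kmol/h.
Fuel reacted = 0.882 × 471 → ξ = 415.4 kmol/h.
Outlet (n = n₀ + ν ξ):
  CH₄: 471 − 1(415.4) = 55.58
  O₂: 1051 − 2(415.4) = 220.4
  CO₂: 0 + 1(415.4) = 415.4
  H₂O: 0 + 2(415.4) = 830.8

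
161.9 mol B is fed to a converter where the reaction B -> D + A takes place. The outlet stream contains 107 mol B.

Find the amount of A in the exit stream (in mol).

54.9 mol

For B: n = n₀ − 1ξ → 107 = 161.9 − 1ξ, giving ξ = 54.9 mol.
Outlet amounts (n = n₀ + ν ξ):
  B: 161.9 − 1(54.9) = 107
  D: 0 + 1(54.9) = 54.9
  A: 0 + 1(54.9) = 54.9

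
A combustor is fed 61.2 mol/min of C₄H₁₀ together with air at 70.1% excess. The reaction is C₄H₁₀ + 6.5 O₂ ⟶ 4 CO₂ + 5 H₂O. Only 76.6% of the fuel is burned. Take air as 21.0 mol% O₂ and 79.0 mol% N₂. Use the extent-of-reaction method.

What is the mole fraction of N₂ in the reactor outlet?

0.759

Stoichiometric O₂ = 6.5 × 61.2 = 397.8 mol/min; O₂ fed = 397.8 × 1.701 = 676.7 mol/min.
N₂ fed = 676.7 × 79/21 = 2546 mol/min.
Fuel reacted = 0.766 × 61.2 → ξ = 46.88 mol/min.
Outlet (n = n₀ + ν ξ):
  C₄H₁₀: 61.2 − 1(46.88) = 14.32
  O₂: 676.7 − 6.5(46.88) = 371.9
  N₂: 2546 (inert)
  CO₂: 0 + 4(46.88) = 187.5
  H₂O: 0 + 5(46.88) = 234.4
Total out = 3354 mol/min; y_N₂ = 2546 / 3354 = 0.759.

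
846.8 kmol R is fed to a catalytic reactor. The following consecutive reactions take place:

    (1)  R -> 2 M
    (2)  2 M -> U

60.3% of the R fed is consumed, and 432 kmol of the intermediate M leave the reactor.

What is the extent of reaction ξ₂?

ξ₂ = 295 kmol

Conversion of R: R consumed = 1ξ₁ = 0.603 × 846.8 → ξ₁ = 510.6 kmol.
M balance: n_M = 0 + 2ξ₁ − 2ξ₂ = 432 → ξ₂ = (2·510.6 − 432)/2 = 294.6 kmol.
Outlet amounts (n = n₀ + Σ ν·ξ):
  R: 846.8 − 1(510.6) = 336.2
  M: 0 + 2(510.6) − 2(294.6) = 432
  U: 0 + 1(294.6) = 294.6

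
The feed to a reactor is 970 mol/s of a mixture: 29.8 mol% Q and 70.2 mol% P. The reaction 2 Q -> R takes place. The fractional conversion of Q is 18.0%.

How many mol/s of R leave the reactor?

26 mol/s

Q reacted = 0.18 × 289.1 = 52.03 mol/s; ν_Q = −2, so ξ = 52.03/2 = 26.02 mol/s.
Outlet amounts (n = n₀ + ν ξ):
  Q: 289.1 − 2(26.02) = 237
  R: 0 + 1(26.02) = 26.02
  P: 680.9 (inert)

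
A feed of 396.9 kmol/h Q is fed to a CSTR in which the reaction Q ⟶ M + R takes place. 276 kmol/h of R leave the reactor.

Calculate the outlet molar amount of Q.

121 kmol/h

For R: n = n₀ + 1ξ → 276 = 0 + 1ξ, giving ξ = 276 kmol/h.
Outlet amounts (n = n₀ + ν ξ):
  Q: 396.9 − 1(276) = 120.9
  M: 0 + 1(276) = 276
  R: 0 + 1(276) = 276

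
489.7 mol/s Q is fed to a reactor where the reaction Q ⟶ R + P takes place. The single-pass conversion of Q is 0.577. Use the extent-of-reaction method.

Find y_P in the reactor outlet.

0.366

Q reacted = 0.577 × 489.7 = 282.6 mol/s; ν_Q = −1, so ξ = 282.6/1 = 282.6 mol/s.
Outlet amounts (n = n₀ + ν ξ):
  Q: 489.7 − 1(282.6) = 207.1
  R: 0 + 1(282.6) = 282.6
  P: 0 + 1(282.6) = 282.6
Total out = 772.3 mol/s; y_P = 282.6 / 772.3 = 0.3659.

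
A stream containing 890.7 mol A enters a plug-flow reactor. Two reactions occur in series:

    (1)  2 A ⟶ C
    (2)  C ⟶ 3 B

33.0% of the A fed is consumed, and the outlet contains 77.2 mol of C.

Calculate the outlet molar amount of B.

209 mol

Conversion of A: A consumed = 2ξ₁ = 0.33 × 890.7 → ξ₁ = 147 mol.
C balance: n_C = 0 + 1ξ₁ − 1ξ₂ = 77.2 → ξ₂ = (1·147 − 77.2)/1 = 69.77 mol.
Outlet amounts (n = n₀ + Σ ν·ξ):
  A: 890.7 − 2(147) = 596.8
  C: 0 + 1(147) − 1(69.77) = 77.2
  B: 0 + 3(69.77) = 209.3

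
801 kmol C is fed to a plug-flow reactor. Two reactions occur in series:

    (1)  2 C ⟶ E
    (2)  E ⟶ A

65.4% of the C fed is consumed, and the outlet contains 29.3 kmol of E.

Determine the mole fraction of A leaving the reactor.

0.432

Conversion of C: C consumed = 2ξ₁ = 0.654 × 801 → ξ₁ = 261.9 kmol.
E balance: n_E = 0 + 1ξ₁ − 1ξ₂ = 29.3 → ξ₂ = (1·261.9 − 29.3)/1 = 232.6 kmol.
Outlet amounts (n = n₀ + Σ ν·ξ):
  C: 801 − 2(261.9) = 277.1
  E: 0 + 1(261.9) − 1(232.6) = 29.3
  A: 0 + 1(232.6) = 232.6
Total out = 539.1 kmol; y_A = 232.6 / 539.1 = 0.4315.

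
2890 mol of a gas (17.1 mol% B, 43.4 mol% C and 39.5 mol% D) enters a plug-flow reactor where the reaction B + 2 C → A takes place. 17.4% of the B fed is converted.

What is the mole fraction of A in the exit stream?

B reacted = 0.174 × 494.2 = 85.99 mol; ν_B = −1, so ξ = 85.99/1 = 85.99 mol.
Outlet amounts (n = n₀ + ν ξ):
  B: 494.2 − 1(85.99) = 408.2
  C: 1254 − 2(85.99) = 1082
  A: 0 + 1(85.99) = 85.99
  D: 1142 (inert)
Total out = 2718 mol; y_A = 85.99 / 2718 = 0.03164.

0.0316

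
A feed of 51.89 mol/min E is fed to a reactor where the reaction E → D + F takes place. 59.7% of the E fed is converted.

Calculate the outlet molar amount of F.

31 mol/min

E reacted = 0.597 × 51.89 = 30.98 mol/min; ν_E = −1, so ξ = 30.98/1 = 30.98 mol/min.
Outlet amounts (n = n₀ + ν ξ):
  E: 51.89 − 1(30.98) = 20.91
  D: 0 + 1(30.98) = 30.98
  F: 0 + 1(30.98) = 30.98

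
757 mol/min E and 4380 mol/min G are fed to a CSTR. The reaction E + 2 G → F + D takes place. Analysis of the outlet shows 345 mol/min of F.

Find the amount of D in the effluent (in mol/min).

For F: n = n₀ + 1ξ → 345 = 0 + 1ξ, giving ξ = 345 mol/min.
Outlet amounts (n = n₀ + ν ξ):
  E: 757 − 1(345) = 412
  G: 4380 − 2(345) = 3690
  F: 0 + 1(345) = 345
  D: 0 + 1(345) = 345

345 mol/min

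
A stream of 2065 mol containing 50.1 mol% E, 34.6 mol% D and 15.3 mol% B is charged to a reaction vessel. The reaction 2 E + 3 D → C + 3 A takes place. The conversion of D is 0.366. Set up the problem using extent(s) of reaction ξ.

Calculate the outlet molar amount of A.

262 mol

D reacted = 0.366 × 714.5 = 261.5 mol; ν_D = −3, so ξ = 261.5/3 = 87.17 mol.
Outlet amounts (n = n₀ + ν ξ):
  E: 1035 − 2(87.17) = 860.2
  D: 714.5 − 3(87.17) = 453
  C: 0 + 1(87.17) = 87.17
  A: 0 + 3(87.17) = 261.5
  B: 315.9 (inert)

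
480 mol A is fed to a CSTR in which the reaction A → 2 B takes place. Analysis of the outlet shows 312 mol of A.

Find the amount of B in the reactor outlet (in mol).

For A: n = n₀ − 1ξ → 312 = 480 − 1ξ, giving ξ = 168 mol.
Outlet amounts (n = n₀ + ν ξ):
  A: 480 − 1(168) = 312
  B: 0 + 2(168) = 336

336 mol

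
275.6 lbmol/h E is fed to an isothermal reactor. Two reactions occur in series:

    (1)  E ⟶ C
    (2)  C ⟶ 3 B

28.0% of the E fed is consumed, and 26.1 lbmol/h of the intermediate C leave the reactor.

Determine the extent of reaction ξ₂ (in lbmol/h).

Conversion of E: E consumed = 1ξ₁ = 0.28 × 275.6 → ξ₁ = 77.17 lbmol/h.
C balance: n_C = 0 + 1ξ₁ − 1ξ₂ = 26.1 → ξ₂ = (1·77.17 − 26.1)/1 = 51.07 lbmol/h.
Outlet amounts (n = n₀ + Σ ν·ξ):
  E: 275.6 − 1(77.17) = 198.4
  C: 0 + 1(77.17) − 1(51.07) = 26.1
  B: 0 + 3(51.07) = 153.2

ξ₂ = 51.1 lbmol/h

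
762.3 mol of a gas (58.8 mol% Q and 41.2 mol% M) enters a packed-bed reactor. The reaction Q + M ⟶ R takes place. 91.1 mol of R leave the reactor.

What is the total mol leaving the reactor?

For R: n = n₀ + 1ξ → 91.1 = 0 + 1ξ, giving ξ = 91.1 mol.
Outlet amounts (n = n₀ + ν ξ):
  Q: 448.2 − 1(91.1) = 357.1
  M: 314.1 − 1(91.1) = 223
  R: 0 + 1(91.1) = 91.1
Total out = 357.1 + 223 + 91.1 = 671.2 mol.

671 mol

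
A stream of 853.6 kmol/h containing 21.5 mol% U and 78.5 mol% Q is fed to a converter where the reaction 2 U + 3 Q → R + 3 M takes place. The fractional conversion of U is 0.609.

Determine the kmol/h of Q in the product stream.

502 kmol/h

U reacted = 0.609 × 183.5 = 111.8 kmol/h; ν_U = −2, so ξ = 111.8/2 = 55.88 kmol/h.
Outlet amounts (n = n₀ + ν ξ):
  U: 183.5 − 2(55.88) = 71.76
  Q: 670.1 − 3(55.88) = 502.4
  R: 0 + 1(55.88) = 55.88
  M: 0 + 3(55.88) = 167.6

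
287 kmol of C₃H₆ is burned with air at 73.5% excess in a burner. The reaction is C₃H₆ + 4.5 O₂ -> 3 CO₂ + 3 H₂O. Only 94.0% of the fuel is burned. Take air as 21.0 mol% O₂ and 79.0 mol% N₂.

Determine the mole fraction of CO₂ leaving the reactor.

0.073

Stoichiometric O₂ = 4.5 × 287 = 1292 kmol; O₂ fed = 1292 × 1.735 = 2241 kmol.
N₂ fed = 2241 × 79/21 = 8429 kmol.
Fuel reacted = 0.94 × 287 → ξ = 269.8 kmol.
Outlet (n = n₀ + ν ξ):
  C₃H₆: 287 − 1(269.8) = 17.22
  O₂: 2241 − 4.5(269.8) = 1027
  N₂: 8429 (inert)
  CO₂: 0 + 3(269.8) = 809.3
  H₂O: 0 + 3(269.8) = 809.3
Total out = 11090 kmol; y_CO₂ = 809.3 / 11090 = 0.07297.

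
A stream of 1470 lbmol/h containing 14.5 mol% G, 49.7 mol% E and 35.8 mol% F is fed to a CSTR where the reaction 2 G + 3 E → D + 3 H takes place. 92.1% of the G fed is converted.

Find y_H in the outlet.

0.215

G reacted = 0.921 × 213.2 = 196.3 lbmol/h; ν_G = −2, so ξ = 196.3/2 = 98.16 lbmol/h.
Outlet amounts (n = n₀ + ν ξ):
  G: 213.2 − 2(98.16) = 16.84
  E: 730.6 − 3(98.16) = 436.1
  D: 0 + 1(98.16) = 98.16
  H: 0 + 3(98.16) = 294.5
  F: 526.3 (inert)
Total out = 1372 lbmol/h; y_H = 294.5 / 1372 = 0.2147.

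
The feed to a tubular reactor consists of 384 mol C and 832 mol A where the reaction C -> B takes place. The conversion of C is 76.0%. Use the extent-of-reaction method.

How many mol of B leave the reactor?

C reacted = 0.76 × 384 = 291.8 mol; ν_C = −1, so ξ = 291.8/1 = 291.8 mol.
Outlet amounts (n = n₀ + ν ξ):
  C: 384 − 1(291.8) = 92.16
  B: 0 + 1(291.8) = 291.8
  A: 832 (inert)

292 mol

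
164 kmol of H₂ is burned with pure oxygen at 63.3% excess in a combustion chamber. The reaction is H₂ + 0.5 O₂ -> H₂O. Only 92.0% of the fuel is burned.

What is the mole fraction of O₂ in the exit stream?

0.263

Stoichiometric O₂ = 0.5 × 164 = 82 kmol; O₂ fed = 82 × 1.633 = 133.9 kmol.
Fuel reacted = 0.92 × 164 → ξ = 150.9 kmol.
Outlet (n = n₀ + ν ξ):
  H₂: 164 − 1(150.9) = 13.12
  O₂: 133.9 − 0.5(150.9) = 58.47
  H₂O: 0 + 1(150.9) = 150.9
Total out = 222.5 kmol; y_O₂ = 58.47 / 222.5 = 0.2628.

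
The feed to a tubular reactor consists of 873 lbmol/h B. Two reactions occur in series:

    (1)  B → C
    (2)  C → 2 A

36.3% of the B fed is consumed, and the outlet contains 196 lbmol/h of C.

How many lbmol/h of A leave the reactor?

Conversion of B: B consumed = 1ξ₁ = 0.363 × 873 → ξ₁ = 316.9 lbmol/h.
C balance: n_C = 0 + 1ξ₁ − 1ξ₂ = 196 → ξ₂ = (1·316.9 − 196)/1 = 120.9 lbmol/h.
Outlet amounts (n = n₀ + Σ ν·ξ):
  B: 873 − 1(316.9) = 556.1
  C: 0 + 1(316.9) − 1(120.9) = 196
  A: 0 + 2(120.9) = 241.8

242 lbmol/h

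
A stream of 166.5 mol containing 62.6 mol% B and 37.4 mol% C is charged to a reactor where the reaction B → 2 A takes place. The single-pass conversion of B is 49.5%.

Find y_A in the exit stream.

B reacted = 0.495 × 104.2 = 51.59 mol; ν_B = −1, so ξ = 51.59/1 = 51.59 mol.
Outlet amounts (n = n₀ + ν ξ):
  B: 104.2 − 1(51.59) = 52.64
  A: 0 + 2(51.59) = 103.2
  C: 62.27 (inert)
Total out = 218.1 mol; y_A = 103.2 / 218.1 = 0.4731.

0.473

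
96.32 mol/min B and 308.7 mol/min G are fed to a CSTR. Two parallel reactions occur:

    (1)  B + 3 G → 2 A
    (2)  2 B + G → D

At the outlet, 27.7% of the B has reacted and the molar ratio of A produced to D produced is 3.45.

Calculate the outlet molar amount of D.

7.16 mol/min

Conversion of B: B consumed = 0.277 × 96.32 = 26.68 mol/min = 1ξ₁ + 2ξ₂.
Selectivity: 2ξ₁ / (1ξ₂) = 3.45 → ξ₁ = 1.725 ξ₂.
Substitute: (1·1.725 + 2) ξ₂ = 26.68 → ξ₂ = 7.163 mol/min, ξ₁ = 12.36 mol/min.
Outlet amounts (n = n₀ + Σ ν·ξ):
  B: 96.32 − 1(12.36) − 2(7.163) = 69.64
  G: 308.7 − 3(12.36) − 1(7.163) = 264.5
  A: 0 + 2(12.36) = 24.71
  D: 0 + 1(7.163) = 7.163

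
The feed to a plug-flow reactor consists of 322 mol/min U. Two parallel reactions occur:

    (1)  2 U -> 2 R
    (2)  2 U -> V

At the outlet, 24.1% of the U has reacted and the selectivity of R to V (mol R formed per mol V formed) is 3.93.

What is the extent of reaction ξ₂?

ξ₂ = 13.1 mol/min

Conversion of U: U consumed = 0.241 × 322 = 77.6 mol/min = 2ξ₁ + 2ξ₂.
Selectivity: 2ξ₁ / (1ξ₂) = 3.93 → ξ₁ = 1.965 ξ₂.
Substitute: (2·1.965 + 2) ξ₂ = 77.6 → ξ₂ = 13.09 mol/min, ξ₁ = 25.71 mol/min.
Outlet amounts (n = n₀ + Σ ν·ξ):
  U: 322 − 2(25.71) − 2(13.09) = 244.4
  R: 0 + 2(25.71) = 51.43
  V: 0 + 1(13.09) = 13.09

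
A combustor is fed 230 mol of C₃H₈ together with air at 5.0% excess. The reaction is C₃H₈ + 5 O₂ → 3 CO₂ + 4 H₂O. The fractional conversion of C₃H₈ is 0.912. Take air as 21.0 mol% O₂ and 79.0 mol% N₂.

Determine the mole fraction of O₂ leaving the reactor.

0.0256

Stoichiometric O₂ = 5 × 230 = 1150 mol; O₂ fed = 1150 × 1.050 = 1208 mol.
N₂ fed = 1208 × 79/21 = 4542 mol.
Fuel reacted = 0.912 × 230 → ξ = 209.8 mol.
Outlet (n = n₀ + ν ξ):
  C₃H₈: 230 − 1(209.8) = 20.24
  O₂: 1208 − 5(209.8) = 158.7
  N₂: 4542 (inert)
  CO₂: 0 + 3(209.8) = 629.3
  H₂O: 0 + 4(209.8) = 839
Total out = 6190 mol; y_O₂ = 158.7 / 6190 = 0.02564.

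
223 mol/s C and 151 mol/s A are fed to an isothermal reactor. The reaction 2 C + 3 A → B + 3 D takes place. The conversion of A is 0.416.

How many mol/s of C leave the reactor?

A reacted = 0.416 × 151 = 62.82 mol/s; ν_A = −3, so ξ = 62.82/3 = 20.94 mol/s.
Outlet amounts (n = n₀ + ν ξ):
  C: 223 − 2(20.94) = 181.1
  A: 151 − 3(20.94) = 88.18
  B: 0 + 1(20.94) = 20.94
  D: 0 + 3(20.94) = 62.82

181 mol/s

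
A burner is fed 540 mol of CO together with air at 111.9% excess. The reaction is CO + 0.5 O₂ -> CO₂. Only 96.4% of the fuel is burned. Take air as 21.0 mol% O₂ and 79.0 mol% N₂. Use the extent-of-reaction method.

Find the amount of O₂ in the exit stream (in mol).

Stoichiometric O₂ = 0.5 × 540 = 270 mol; O₂ fed = 270 × 2.119 = 572.1 mol.
N₂ fed = 572.1 × 79/21 = 2152 mol.
Fuel reacted = 0.964 × 540 → ξ = 520.6 mol.
Outlet (n = n₀ + ν ξ):
  CO: 540 − 1(520.6) = 19.44
  O₂: 572.1 − 0.5(520.6) = 311.8
  N₂: 2152 (inert)
  CO₂: 0 + 1(520.6) = 520.6

312 mol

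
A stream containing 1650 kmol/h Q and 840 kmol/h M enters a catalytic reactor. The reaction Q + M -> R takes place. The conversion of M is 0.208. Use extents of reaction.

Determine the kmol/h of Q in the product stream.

1480 kmol/h

M reacted = 0.208 × 840 = 174.7 kmol/h; ν_M = −1, so ξ = 174.7/1 = 174.7 kmol/h.
Outlet amounts (n = n₀ + ν ξ):
  Q: 1650 − 1(174.7) = 1475
  M: 840 − 1(174.7) = 665.3
  R: 0 + 1(174.7) = 174.7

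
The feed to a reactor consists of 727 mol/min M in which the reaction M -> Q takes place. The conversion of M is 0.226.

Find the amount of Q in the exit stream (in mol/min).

164 mol/min

M reacted = 0.226 × 727 = 164.3 mol/min; ν_M = −1, so ξ = 164.3/1 = 164.3 mol/min.
Outlet amounts (n = n₀ + ν ξ):
  M: 727 − 1(164.3) = 562.7
  Q: 0 + 1(164.3) = 164.3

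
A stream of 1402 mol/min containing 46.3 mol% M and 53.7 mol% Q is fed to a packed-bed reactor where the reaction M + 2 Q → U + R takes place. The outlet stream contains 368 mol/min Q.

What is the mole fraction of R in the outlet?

0.159

For Q: n = n₀ − 2ξ → 368 = 752.9 − 2ξ, giving ξ = 192.4 mol/min.
Outlet amounts (n = n₀ + ν ξ):
  M: 649.1 − 1(192.4) = 456.7
  Q: 752.9 − 2(192.4) = 368
  U: 0 + 1(192.4) = 192.4
  R: 0 + 1(192.4) = 192.4
Total out = 1210 mol/min; y_R = 192.4 / 1210 = 0.1591.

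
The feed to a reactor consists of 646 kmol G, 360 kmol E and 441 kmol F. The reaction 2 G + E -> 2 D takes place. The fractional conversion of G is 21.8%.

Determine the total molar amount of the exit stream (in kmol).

1380 kmol

G reacted = 0.218 × 646 = 140.8 kmol; ν_G = −2, so ξ = 140.8/2 = 70.41 kmol.
Outlet amounts (n = n₀ + ν ξ):
  G: 646 − 2(70.41) = 505.2
  E: 360 − 1(70.41) = 289.6
  D: 0 + 2(70.41) = 140.8
  F: 441 (inert)
Total out = 505.2 + 289.6 + 140.8 + 441 = 1377 kmol.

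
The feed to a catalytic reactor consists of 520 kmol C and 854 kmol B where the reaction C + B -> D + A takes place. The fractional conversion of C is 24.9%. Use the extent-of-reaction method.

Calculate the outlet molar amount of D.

129 kmol

C reacted = 0.249 × 520 = 129.5 kmol; ν_C = −1, so ξ = 129.5/1 = 129.5 kmol.
Outlet amounts (n = n₀ + ν ξ):
  C: 520 − 1(129.5) = 390.5
  B: 854 − 1(129.5) = 724.5
  D: 0 + 1(129.5) = 129.5
  A: 0 + 1(129.5) = 129.5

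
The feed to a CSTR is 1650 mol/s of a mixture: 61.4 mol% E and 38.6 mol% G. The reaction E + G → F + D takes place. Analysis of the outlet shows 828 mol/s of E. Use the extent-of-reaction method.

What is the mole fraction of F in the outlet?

For E: n = n₀ − 1ξ → 828 = 1013 − 1ξ, giving ξ = 185.1 mol/s.
Outlet amounts (n = n₀ + ν ξ):
  E: 1013 − 1(185.1) = 828
  G: 636.9 − 1(185.1) = 451.8
  F: 0 + 1(185.1) = 185.1
  D: 0 + 1(185.1) = 185.1
Total out = 1650 mol/s; y_F = 185.1 / 1650 = 0.1122.

0.112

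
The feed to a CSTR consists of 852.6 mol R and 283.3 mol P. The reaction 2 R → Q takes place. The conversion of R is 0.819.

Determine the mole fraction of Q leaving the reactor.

R reacted = 0.819 × 852.6 = 698.3 mol; ν_R = −2, so ξ = 698.3/2 = 349.1 mol.
Outlet amounts (n = n₀ + ν ξ):
  R: 852.6 − 2(349.1) = 154.3
  Q: 0 + 1(349.1) = 349.1
  P: 283.3 (inert)
Total out = 786.8 mol; y_Q = 349.1 / 786.8 = 0.4438.

0.444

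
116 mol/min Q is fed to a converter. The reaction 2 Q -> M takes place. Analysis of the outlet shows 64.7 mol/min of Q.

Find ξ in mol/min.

For Q: n = n₀ − 2ξ → 64.7 = 116 − 2ξ, giving ξ = 25.65 mol/min.
Outlet amounts (n = n₀ + ν ξ):
  Q: 116 − 2(25.65) = 64.7
  M: 0 + 1(25.65) = 25.65

ξ = 25.6 mol/min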